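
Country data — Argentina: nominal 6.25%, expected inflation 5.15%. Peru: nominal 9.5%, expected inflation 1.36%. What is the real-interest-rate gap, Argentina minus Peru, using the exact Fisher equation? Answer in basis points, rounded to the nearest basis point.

-698 basis points

Argentina: (1 + 0.0625)/(1 + 0.0515) − 1 = 1.0461%
Peru: (1 + 0.0950)/(1 + 0.0136) − 1 = 8.0308%
Differential = 1.0461% − 8.0308% = -6.9847% → -698 basis points.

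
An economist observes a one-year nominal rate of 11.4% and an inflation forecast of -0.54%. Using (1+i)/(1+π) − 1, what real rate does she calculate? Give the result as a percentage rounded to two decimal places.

1 + r = 1.11400 / 0.99460 = 1.120048
r = 1.120048 − 1 = 12.0048%, i.e. 12.00%.

12.00%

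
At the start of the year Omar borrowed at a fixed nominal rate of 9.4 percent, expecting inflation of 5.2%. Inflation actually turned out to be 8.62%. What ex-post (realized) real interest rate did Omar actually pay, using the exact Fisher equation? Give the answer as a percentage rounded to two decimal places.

0.72%

Ex-post: (1 + 0.0940)/(1 + 0.0862) − 1 = 0.7181%
So the realized real rate is 0.72%.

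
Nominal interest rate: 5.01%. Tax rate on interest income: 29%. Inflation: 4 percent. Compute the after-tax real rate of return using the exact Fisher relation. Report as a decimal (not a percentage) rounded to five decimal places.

After-tax nominal return = 5.01% × (1 − 0.29) = 3.5571%.
1 + r = 1.035571 / 1.04000 = 0.995741
After-tax real rate = 0.995741 − 1 → -0.00426.

-0.00426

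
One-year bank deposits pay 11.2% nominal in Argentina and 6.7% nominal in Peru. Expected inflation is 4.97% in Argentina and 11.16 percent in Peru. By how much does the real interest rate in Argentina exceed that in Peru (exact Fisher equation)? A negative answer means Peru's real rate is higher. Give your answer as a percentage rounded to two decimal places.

Argentina: (1 + 0.1120)/(1 + 0.0497) − 1 = 5.9350%
Peru: (1 + 0.0670)/(1 + 0.1116) − 1 = -4.0122%
Differential = 5.9350% − (-4.0122%) = 9.9473% → 9.95%.

9.95%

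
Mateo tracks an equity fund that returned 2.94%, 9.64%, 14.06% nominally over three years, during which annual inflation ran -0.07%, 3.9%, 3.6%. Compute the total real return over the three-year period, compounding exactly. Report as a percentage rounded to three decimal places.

Nominal growth factor = 1.0294 × 1.0964 × 1.1406 = 1.287320
Price-level growth factor = 0.9993 × 1.0390 × 1.0360 = 1.075651
Real growth factor = 1.287320 / 1.075651 = 1.196783
Total real return = 1.196783 − 1 → 19.678%.

19.678%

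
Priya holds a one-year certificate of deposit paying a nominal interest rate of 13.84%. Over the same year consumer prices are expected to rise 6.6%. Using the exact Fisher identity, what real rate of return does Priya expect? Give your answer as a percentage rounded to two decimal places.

1 + r = 1.13840 / 1.06600 = 1.067917
r = 1.067917 − 1 = 6.7917%, i.e. 6.79%.

6.79%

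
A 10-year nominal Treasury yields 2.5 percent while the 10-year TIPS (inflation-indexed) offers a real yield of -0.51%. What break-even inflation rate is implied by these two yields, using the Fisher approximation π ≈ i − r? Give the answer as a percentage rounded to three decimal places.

3.010%

π ≈ i − r = 2.5% − (-0.51%) → 3.010%.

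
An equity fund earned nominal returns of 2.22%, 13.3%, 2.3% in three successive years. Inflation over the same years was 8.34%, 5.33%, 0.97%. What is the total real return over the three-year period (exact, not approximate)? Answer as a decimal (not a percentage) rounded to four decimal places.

0.0283

Compound the nominal returns: 1.0222 × 1.1330 × 1.0230 = 1.184790.
Compound inflation: 1.0834 × 1.0533 × 1.0097 = 1.152214.
Deflate: 1.184790 / 1.152214 = 1.028272.
Total real return = 1.028272 − 1 → 0.0283.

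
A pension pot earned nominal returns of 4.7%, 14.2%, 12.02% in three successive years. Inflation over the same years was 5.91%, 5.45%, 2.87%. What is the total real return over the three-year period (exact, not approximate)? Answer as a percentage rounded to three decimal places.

16.583%

Nominal growth factor = 1.0470 × 1.1420 × 1.1202 = 1.339394
Price-level growth factor = 1.0591 × 1.0545 × 1.0287 = 1.148874
Real growth factor = 1.339394 / 1.148874 = 1.165832
Total real return = 1.165832 − 1 → 16.583%.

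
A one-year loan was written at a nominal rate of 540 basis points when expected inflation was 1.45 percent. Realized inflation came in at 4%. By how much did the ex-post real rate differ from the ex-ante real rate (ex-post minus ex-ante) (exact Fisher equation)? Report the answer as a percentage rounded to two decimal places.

Ex-ante: (1 + 0.0540)/(1 + 0.0145) − 1 = 3.8935%
Ex-post: (1 + 0.0540)/(1 + 0.0400) − 1 = 1.3462%
Difference (ex-post − ex-ante) = -2.5474% → -2.55%.

-2.55%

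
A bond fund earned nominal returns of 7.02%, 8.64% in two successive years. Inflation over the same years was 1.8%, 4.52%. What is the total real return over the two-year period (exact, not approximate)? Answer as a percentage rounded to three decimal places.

9.272%

Nominal growth factor = 1.0702 × 1.0864 = 1.162665
Price-level growth factor = 1.0180 × 1.0452 = 1.064014
Real growth factor = 1.162665 / 1.064014 = 1.092717
Total real return = 1.092717 − 1 → 9.272%.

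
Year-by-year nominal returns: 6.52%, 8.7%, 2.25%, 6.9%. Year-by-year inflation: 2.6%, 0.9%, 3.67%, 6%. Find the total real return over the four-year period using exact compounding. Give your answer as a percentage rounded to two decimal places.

Nominal growth factor = 1.0652 × 1.0870 × 1.0225 × 1.0690 = 1.265615
Price-level growth factor = 1.0260 × 1.0090 × 1.0367 × 1.0600 = 1.137621
Real growth factor = 1.265615 / 1.137621 = 1.112511
Total real return = 1.112511 − 1 → 11.25%.

11.25%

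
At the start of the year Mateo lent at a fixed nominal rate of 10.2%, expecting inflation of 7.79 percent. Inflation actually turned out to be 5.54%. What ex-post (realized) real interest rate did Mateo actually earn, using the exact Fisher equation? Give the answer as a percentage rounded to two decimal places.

4.42%

Ex-post: (1 + 0.1020)/(1 + 0.0554) − 1 = 4.4154%
So the realized real rate is 4.42%.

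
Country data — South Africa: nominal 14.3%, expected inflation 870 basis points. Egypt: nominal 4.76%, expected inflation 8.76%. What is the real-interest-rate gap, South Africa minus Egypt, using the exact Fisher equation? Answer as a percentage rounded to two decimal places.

8.83%

South Africa: (1 + 0.1430)/(1 + 0.0870) − 1 = 5.1518%
Egypt: (1 + 0.0476)/(1 + 0.0876) − 1 = -3.6778%
Differential = 5.1518% − (-3.6778%) = 8.8296% → 8.83%.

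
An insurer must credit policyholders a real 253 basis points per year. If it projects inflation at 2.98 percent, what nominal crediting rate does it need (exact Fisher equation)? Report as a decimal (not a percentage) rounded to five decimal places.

0.05585

(1 + i) = (1 + r)(1 + π) = 1.02530 × 1.02980 = 1.05585394
i = 1.05585394 − 1, so the required nominal rate is 0.05585.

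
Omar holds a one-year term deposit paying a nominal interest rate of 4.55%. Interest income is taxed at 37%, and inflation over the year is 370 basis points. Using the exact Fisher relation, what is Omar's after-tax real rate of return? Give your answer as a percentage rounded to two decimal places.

After-tax nominal return = 4.55% × (1 − 0.37) = 2.8665%.
1 + r = 1.028665 / 1.03700 = 0.991962
After-tax real rate = 0.991962 − 1 → -0.80%.

-0.80%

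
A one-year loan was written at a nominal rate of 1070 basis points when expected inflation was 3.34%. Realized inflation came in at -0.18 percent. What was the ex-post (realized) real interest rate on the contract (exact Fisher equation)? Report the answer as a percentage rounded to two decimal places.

10.90%

Ex-post: (1 + 0.1070)/(1 − 0.0018) − 1 = 10.8996%
So the realized real rate is 10.90%.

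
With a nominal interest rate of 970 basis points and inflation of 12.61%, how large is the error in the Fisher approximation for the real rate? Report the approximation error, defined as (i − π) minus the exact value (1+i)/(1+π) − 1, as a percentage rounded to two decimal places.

-0.33%

Approximate: r ≈ 9.700% − 12.610% = -2.9100%
Exact: (1 + 0.0970)/(1 + 0.1261) − 1 = -2.5841%
Error = -2.9100% − (-2.5841%) = -0.3259% → -0.33%.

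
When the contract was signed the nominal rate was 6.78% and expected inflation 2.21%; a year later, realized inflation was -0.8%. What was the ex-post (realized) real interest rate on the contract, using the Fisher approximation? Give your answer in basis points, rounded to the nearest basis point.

Ex-post: 6.78% − (-0.8%) = 7.580%
So the realized real rate is 758 basis points.

758 basis points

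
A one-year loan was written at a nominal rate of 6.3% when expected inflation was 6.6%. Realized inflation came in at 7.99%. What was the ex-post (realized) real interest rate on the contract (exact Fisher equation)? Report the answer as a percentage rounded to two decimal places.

Ex-post: (1 + 0.0630)/(1 + 0.0799) − 1 = -1.56496%
So the realized real rate is -1.56%.

-1.56%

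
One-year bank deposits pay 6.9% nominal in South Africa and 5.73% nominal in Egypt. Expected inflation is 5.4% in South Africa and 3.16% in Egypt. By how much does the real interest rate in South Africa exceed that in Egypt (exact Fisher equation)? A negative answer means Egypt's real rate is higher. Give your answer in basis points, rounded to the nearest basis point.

South Africa: (1 + 0.0690)/(1 + 0.0540) − 1 = 1.4231%
Egypt: (1 + 0.0573)/(1 + 0.0316) − 1 = 2.4913%
Differential = 1.4231% − 2.4913% = -1.0681% → -107 basis points.

-107 basis points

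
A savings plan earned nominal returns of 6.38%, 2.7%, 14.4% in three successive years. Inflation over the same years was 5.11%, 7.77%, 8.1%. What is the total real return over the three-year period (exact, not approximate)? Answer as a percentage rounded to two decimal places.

Nominal growth factor = 1.0638 × 1.0270 × 1.1440 = 1.249846
Price-level growth factor = 1.0511 × 1.0777 × 1.0810 = 1.224525
Real growth factor = 1.249846 / 1.224525 = 1.020678
Total real return = 1.020678 − 1 → 2.07%.

2.07%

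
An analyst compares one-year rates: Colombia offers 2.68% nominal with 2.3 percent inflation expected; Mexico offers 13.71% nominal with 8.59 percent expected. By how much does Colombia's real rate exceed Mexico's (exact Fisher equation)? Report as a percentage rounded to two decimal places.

Colombia: (1 + 0.0268)/(1 + 0.0230) − 1 = 0.3715%
Mexico: (1 + 0.1371)/(1 + 0.0859) − 1 = 4.7150%
Differential = 0.3715% − 4.7150% = -4.3435% → -4.34%.

-4.34%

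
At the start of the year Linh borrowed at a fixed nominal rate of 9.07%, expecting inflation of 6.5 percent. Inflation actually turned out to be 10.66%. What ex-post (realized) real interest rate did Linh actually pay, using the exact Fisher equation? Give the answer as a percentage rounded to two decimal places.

-1.44%

Ex-post: (1 + 0.0907)/(1 + 0.1066) − 1 = -1.4368%
So the realized real rate is -1.44%.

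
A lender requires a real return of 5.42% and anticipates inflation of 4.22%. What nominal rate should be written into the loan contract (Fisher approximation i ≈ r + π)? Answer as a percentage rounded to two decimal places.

9.64%

i ≈ r + π = 5.42% + 4.22% = 9.64%.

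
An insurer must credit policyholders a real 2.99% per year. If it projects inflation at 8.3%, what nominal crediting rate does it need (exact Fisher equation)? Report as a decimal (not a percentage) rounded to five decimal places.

(1 + i) = (1 + r)(1 + π) = 1.02990 × 1.08300 = 1.1153817
i = 1.1153817 − 1, so the required nominal rate is 0.11538.

0.11538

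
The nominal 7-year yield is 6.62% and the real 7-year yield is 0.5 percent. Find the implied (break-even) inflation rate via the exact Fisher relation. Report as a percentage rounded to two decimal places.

(1 + π) = (1 + i)/(1 + r) = 1.06620 / 1.00500 = 1.060896
Break-even inflation = 1.060896 − 1 → 6.09%.

6.09%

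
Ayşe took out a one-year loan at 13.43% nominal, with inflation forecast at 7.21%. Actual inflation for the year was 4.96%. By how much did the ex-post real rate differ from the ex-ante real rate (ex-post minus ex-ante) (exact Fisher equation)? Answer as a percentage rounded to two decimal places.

Ex-ante: (1 + 0.1343)/(1 + 0.0721) − 1 = 5.8017%
Ex-post: (1 + 0.1343)/(1 + 0.0496) − 1 = 8.0697%
Difference (ex-post − ex-ante) = 2.2680% → 2.27%.

2.27%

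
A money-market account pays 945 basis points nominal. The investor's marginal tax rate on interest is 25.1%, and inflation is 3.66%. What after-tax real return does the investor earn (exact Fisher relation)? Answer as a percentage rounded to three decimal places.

3.297%

After-tax nominal return = 9.45% × (1 − 0.251) = 7.07805%.
1 + r = 1.0707805 / 1.03660 = 1.032974
After-tax real rate = 1.032974 − 1 → 3.297%.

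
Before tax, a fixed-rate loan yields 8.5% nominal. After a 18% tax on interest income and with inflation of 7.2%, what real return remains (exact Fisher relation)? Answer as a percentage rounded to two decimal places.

-0.21%

After-tax nominal return = 8.5% × (1 − 0.18) = 6.9700%.
1 + r = 1.06970 / 1.07200 = 0.997854
After-tax real rate = 0.997854 − 1 → -0.21%.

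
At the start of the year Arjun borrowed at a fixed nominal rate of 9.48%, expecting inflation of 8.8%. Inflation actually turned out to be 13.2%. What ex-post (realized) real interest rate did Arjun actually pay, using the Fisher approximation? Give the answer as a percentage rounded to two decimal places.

-3.72%

Ex-post: 9.48% − 13.2% = -3.720%
So the realized real rate is -3.72%.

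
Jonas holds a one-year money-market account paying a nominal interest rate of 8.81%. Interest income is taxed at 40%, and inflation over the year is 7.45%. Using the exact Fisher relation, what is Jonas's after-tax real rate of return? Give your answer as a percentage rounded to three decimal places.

-2.014%

After-tax nominal return = 8.81% × (1 − 0.4) = 5.2860%.
1 + r = 1.05286 / 1.07450 = 0.979860
After-tax real rate = 0.979860 − 1 → -2.014%.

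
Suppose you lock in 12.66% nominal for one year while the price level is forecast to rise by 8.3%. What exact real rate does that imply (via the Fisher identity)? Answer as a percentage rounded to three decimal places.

4.026%

1 + r = 1.12660 / 1.08300 = 1.040259
r = 1.040259 − 1 = 4.0259%, i.e. 4.026%.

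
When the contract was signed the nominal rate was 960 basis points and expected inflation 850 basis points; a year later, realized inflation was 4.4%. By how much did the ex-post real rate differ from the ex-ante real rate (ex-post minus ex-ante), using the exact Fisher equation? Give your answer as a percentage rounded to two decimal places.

3.97%

Ex-ante: (1 + 0.0960)/(1 + 0.0850) − 1 = 1.0138%
Ex-post: (1 + 0.0960)/(1 + 0.0440) − 1 = 4.9808%
Difference (ex-post − ex-ante) = 3.9670% → 3.97%.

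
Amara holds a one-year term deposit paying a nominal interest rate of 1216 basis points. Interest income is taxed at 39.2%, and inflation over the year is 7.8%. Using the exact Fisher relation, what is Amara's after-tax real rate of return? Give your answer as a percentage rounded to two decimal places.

-0.38%

After-tax nominal return = 12.16% × (1 − 0.392) = 7.39328%.
1 + r = 1.0739328 / 1.07800 = 0.996227
After-tax real rate = 0.996227 − 1 → -0.38%.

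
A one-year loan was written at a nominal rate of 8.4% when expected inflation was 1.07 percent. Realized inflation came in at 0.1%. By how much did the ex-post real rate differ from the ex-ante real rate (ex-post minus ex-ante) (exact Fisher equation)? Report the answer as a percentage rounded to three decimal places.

1.039%

Ex-ante: (1 + 0.0840)/(1 + 0.0107) − 1 = 7.2524%
Ex-post: (1 + 0.0840)/(1 + 0.0010) − 1 = 8.2917%
Difference (ex-post − ex-ante) = 1.0393% → 1.039%.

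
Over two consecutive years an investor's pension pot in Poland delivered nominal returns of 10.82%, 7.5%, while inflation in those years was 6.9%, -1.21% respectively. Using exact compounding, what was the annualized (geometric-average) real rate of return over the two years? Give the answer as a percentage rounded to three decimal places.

Compound the nominal returns: 1.1082 × 1.0750 = 1.19131500.
Compound inflation: 1.0690 × 0.9879 = 1.05606510.
Deflate: 1.19131500 / 1.05606510 = 1.12806966.
Annualized real rate = 1.12806966^(1/2) − 1 = 6.2106% → 6.211%.

6.211%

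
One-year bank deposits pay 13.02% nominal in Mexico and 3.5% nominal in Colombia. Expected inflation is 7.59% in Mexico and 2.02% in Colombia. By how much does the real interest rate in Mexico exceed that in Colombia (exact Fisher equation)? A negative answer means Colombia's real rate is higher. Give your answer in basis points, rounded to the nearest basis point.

360 basis points

Mexico: (1 + 0.1302)/(1 + 0.0759) − 1 = 5.0469%
Colombia: (1 + 0.0350)/(1 + 0.0202) − 1 = 1.4507%
Differential = 5.0469% − 1.4507% = 3.5962% → 360 basis points.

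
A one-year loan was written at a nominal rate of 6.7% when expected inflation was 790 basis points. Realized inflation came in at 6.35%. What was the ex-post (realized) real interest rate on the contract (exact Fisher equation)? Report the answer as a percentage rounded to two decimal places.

0.33%

Ex-post: (1 + 0.0670)/(1 + 0.0635) − 1 = 0.3291%
So the realized real rate is 0.33%.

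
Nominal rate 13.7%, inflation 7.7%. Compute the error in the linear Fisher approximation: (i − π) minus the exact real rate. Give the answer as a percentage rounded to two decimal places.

Approximate: r ≈ 13.700% − 7.700% = 6.0000%
Exact: (1 + 0.1370)/(1 + 0.0770) − 1 = 5.5710%
Error = 6.0000% − 5.5710% = 0.4290% → 0.43%.

0.43%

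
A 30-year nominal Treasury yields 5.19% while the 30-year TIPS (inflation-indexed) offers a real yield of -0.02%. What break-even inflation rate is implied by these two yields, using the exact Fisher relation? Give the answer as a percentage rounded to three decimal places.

5.211%

(1 + π) = (1 + i)/(1 + r) = 1.05190 / 0.99980 = 1.052110
Break-even inflation = 1.052110 − 1 → 5.211%.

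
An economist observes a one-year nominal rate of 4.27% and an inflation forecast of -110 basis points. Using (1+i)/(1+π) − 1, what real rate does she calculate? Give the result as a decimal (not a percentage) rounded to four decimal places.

By the Fisher identity, 1 + r = (1 + i)/(1 + π).
1 + r = 1.04270 / 0.98900 = 1.054297
r = 1.054297 − 1 = 5.4297%, i.e. 0.0543.

0.0543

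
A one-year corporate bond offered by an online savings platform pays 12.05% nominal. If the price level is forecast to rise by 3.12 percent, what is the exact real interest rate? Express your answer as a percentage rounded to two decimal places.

By the Fisher identity, 1 + r = (1 + i)/(1 + π).
1 + r = 1.12050 / 1.03120 = 1.086598
r = 1.086598 − 1 = 8.6598%, i.e. 8.66%.

8.66%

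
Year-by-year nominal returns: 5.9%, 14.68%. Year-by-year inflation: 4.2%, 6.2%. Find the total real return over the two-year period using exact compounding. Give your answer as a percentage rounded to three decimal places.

Nominal growth factor = 1.0590 × 1.1468 = 1.214461
Price-level growth factor = 1.0420 × 1.0620 = 1.106604
Real growth factor = 1.214461 / 1.106604 = 1.097467
Total real return = 1.097467 − 1 → 9.747%.

9.747%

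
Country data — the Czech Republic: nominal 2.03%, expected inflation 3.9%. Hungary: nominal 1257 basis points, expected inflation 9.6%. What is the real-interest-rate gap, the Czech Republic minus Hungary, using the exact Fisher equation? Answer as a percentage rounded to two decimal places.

The Czech Republic: (1 + 0.0203)/(1 + 0.0390) − 1 = -1.7998%
Hungary: (1 + 0.1257)/(1 + 0.0960) − 1 = 2.7099%
Differential = -1.7998% − 2.7099% = -4.5097% → -4.51%.

-4.51%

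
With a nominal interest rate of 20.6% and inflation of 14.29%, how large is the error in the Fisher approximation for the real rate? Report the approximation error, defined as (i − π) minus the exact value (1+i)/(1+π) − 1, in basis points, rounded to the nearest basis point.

Approximate: r ≈ 20.600% − 14.290% = 6.3100%
Exact: (1 + 0.2060)/(1 + 0.1429) − 1 = 5.5210%
Error = 6.3100% − 5.5210% = 0.7890% → 79 basis points.

79 basis points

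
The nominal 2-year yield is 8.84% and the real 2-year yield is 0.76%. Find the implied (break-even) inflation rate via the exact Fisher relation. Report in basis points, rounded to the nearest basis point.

(1 + π) = (1 + i)/(1 + r) = 1.08840 / 1.00760 = 1.080191
Break-even inflation = 1.080191 − 1 → 802 basis points.

802 basis points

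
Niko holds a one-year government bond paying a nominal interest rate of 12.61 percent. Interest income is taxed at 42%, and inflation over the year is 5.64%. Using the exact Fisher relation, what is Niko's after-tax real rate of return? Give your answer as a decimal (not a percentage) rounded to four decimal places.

After-tax nominal return = 12.61% × (1 − 0.42) = 7.3138%.
1 + r = 1.073138 / 1.05640 = 1.015844
After-tax real rate = 1.015844 − 1 → 0.0158.

0.0158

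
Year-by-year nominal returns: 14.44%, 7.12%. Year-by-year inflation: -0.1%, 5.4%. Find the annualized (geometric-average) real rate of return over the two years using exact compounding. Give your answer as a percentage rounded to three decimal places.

7.900%

Compound the nominal returns: 1.1444 × 1.0712 = 1.22588128.
Compound inflation: 0.9990 × 1.0540 = 1.05294600.
Deflate: 1.22588128 / 1.05294600 = 1.16423946.
Annualized real rate = 1.16423946^(1/2) − 1 = 7.8999% → 7.900%.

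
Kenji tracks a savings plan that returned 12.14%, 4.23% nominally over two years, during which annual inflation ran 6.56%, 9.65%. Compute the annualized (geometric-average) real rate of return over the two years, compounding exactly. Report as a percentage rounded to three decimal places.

Compound the nominal returns: 1.1214 × 1.0423 = 1.16883522.
Compound inflation: 1.0656 × 1.0965 = 1.16843040.
Deflate: 1.16883522 / 1.16843040 = 1.00034646.
Annualized real rate = 1.00034646^(1/2) − 1 = 0.0173% → 0.017%.

0.017%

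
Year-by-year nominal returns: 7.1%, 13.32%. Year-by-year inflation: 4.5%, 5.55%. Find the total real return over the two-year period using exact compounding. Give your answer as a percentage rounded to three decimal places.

Nominal growth factor = 1.0710 × 1.1332 = 1.213657
Price-level growth factor = 1.0450 × 1.0555 = 1.102998
Real growth factor = 1.213657 / 1.102998 = 1.100326
Total real return = 1.100326 − 1 → 10.033%.

10.033%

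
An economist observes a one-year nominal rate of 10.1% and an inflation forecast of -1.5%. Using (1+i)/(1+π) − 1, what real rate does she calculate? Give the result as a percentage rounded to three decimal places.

11.777%

By the Fisher equation, 1 + r = (1 + i)/(1 + π).
1 + r = 1.10100 / 0.98500 = 1.117766
r = 1.117766 − 1 = 11.7766%, i.e. 11.777%.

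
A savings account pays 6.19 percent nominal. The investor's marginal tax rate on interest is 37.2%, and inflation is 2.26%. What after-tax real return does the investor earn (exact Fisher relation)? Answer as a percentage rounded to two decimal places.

After-tax nominal return = 6.19% × (1 − 0.372) = 3.88732%.
1 + r = 1.0388732 / 1.02260 = 1.015914
After-tax real rate = 1.015914 − 1 → 1.59%.

1.59%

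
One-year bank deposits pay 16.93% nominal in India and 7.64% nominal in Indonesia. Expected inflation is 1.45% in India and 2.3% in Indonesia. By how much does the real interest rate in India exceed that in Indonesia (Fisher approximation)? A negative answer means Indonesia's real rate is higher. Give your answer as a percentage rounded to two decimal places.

India: 16.93% − 1.45% = 15.480%
Indonesia: 7.64% − 2.3% = 5.340%
Differential = 10.140% → 10.14%.

10.14%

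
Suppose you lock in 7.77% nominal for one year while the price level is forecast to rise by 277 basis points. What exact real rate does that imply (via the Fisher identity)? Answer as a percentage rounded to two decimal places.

1 + r = 1.07770 / 1.02770 = 1.048652
r = 1.048652 − 1 = 4.8652%, i.e. 4.87%.

4.87%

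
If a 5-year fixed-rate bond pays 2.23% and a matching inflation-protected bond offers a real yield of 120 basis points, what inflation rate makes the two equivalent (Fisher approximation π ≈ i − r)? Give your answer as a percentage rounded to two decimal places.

π ≈ i − r = 2.23% − 1.2% → 1.03%.

1.03%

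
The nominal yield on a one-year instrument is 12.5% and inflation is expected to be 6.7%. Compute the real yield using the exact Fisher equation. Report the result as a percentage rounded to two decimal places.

5.44%

1 + r = 1.12500 / 1.06700 = 1.054358
r = 1.054358 − 1 = 5.4358%, i.e. 5.44%.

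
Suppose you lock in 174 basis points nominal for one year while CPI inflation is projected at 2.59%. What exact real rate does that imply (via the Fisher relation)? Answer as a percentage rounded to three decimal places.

By the Fisher relation, 1 + r = (1 + i)/(1 + π).
1 + r = 1.01740 / 1.02590 = 0.9917146
r = 0.9917146 − 1 = -0.82854%, i.e. -0.829%.

-0.829%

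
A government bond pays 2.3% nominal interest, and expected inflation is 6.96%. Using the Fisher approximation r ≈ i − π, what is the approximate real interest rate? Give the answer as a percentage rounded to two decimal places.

-4.66%

r ≈ i − π = 2.3% − 6.96% = -4.66%.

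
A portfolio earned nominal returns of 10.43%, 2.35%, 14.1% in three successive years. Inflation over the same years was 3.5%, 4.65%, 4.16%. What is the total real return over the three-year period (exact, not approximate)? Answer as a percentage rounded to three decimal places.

14.309%

Nominal growth factor = 1.1043 × 1.0235 × 1.1410 = 1.289616
Price-level growth factor = 1.0350 × 1.0465 × 1.0416 = 1.128186
Real growth factor = 1.289616 / 1.128186 = 1.143089
Total real return = 1.143089 − 1 → 14.309%.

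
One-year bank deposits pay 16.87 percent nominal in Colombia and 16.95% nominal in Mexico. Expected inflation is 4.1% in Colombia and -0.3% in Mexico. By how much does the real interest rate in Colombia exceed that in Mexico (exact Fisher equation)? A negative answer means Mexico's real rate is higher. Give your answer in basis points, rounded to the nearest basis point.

-503 basis points

Colombia: (1 + 0.1687)/(1 + 0.0410) − 1 = 12.2671%
Mexico: (1 + 0.1695)/(1 − 0.0030) − 1 = 17.3019%
Differential = 12.2671% − 17.3019% = -5.0349% → -503 basis points.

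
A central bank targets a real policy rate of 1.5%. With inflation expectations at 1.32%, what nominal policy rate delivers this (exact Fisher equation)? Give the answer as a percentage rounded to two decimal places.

2.84%

(1 + i) = (1 + r)(1 + π) = 1.01500 × 1.01320 = 1.028398
i = 1.028398 − 1, so the required nominal rate is 2.84%.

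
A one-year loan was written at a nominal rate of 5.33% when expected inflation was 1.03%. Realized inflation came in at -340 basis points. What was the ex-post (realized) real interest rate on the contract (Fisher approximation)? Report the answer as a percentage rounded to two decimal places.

Ex-post: 5.33% − (-3.4%) = 8.730%
So the realized real rate is 8.73%.

8.73%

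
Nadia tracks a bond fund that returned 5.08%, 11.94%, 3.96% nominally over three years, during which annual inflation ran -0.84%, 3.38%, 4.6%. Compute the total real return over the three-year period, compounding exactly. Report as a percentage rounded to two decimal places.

Compound the nominal returns: 1.0508 × 1.1194 × 1.0396 = 1.222846.
Compound inflation: 0.9916 × 1.0338 × 1.0460 = 1.072271.
Deflate: 1.222846 / 1.072271 = 1.140425.
Total real return = 1.140425 − 1 → 14.04%.

14.04%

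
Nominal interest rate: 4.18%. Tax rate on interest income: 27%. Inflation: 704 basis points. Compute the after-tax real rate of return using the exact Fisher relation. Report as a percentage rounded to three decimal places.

After-tax nominal return = 4.18% × (1 − 0.27) = 3.0514%.
1 + r = 1.030514 / 1.07040 = 0.962737
After-tax real rate = 0.962737 − 1 → -3.726%.

-3.726%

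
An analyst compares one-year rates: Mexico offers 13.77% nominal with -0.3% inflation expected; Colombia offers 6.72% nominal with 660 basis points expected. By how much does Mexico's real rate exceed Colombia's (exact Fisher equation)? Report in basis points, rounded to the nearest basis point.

Mexico: (1 + 0.1377)/(1 − 0.0030) − 1 = 14.1123%
Colombia: (1 + 0.0672)/(1 + 0.0660) − 1 = 0.1126%
Differential = 14.1123% − 0.1126% = 13.9998% → 1400 basis points.

1400 basis points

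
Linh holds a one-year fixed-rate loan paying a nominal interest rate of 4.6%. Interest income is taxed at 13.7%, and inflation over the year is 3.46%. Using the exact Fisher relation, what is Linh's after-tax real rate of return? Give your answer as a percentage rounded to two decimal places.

0.49%

After-tax nominal return = 4.6% × (1 − 0.137) = 3.9698%.
1 + r = 1.039698 / 1.03460 = 1.004928
After-tax real rate = 1.004928 − 1 → 0.49%.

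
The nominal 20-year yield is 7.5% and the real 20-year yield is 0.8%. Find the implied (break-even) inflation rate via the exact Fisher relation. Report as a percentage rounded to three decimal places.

(1 + π) = (1 + i)/(1 + r) = 1.07500 / 1.00800 = 1.066468
Break-even inflation = 1.066468 − 1 → 6.647%.

6.647%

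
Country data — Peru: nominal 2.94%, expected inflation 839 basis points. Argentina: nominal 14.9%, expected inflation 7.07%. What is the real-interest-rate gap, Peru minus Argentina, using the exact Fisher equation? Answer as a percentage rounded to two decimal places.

Peru: (1 + 0.0294)/(1 + 0.0839) − 1 = -5.0281%
Argentina: (1 + 0.1490)/(1 + 0.0707) − 1 = 7.3130%
Differential = -5.0281% − 7.3130% = -12.3411% → -12.34%.

-12.34%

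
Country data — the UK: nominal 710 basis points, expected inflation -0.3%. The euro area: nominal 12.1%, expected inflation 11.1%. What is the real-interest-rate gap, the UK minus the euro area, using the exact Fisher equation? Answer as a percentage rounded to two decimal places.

6.52%

The UK: (1 + 0.0710)/(1 − 0.0030) − 1 = 7.4223%
The euro area: (1 + 0.1210)/(1 + 0.1110) − 1 = 0.9001%
Differential = 7.4223% − 0.9001% = 6.5222% → 6.52%.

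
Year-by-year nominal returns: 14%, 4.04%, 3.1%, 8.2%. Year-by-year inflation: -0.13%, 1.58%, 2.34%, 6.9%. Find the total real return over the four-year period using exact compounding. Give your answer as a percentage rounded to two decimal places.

19.21%

Nominal growth factor = 1.1400 × 1.0404 × 1.0310 × 1.0820 = 1.323095
Price-level growth factor = 0.9987 × 1.0158 × 1.0234 × 1.0690 = 1.109855
Real growth factor = 1.323095 / 1.109855 = 1.192133
Total real return = 1.192133 − 1 → 19.21%.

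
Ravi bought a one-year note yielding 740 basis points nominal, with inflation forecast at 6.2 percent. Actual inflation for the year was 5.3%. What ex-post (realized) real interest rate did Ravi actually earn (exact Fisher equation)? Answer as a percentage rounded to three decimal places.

1.994%

Ex-post: (1 + 0.0740)/(1 + 0.0530) − 1 = 1.9943%
So the realized real rate is 1.994%.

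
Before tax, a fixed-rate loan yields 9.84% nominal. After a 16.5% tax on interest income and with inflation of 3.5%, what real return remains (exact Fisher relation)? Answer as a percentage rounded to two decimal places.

4.56%

After-tax nominal return = 9.84% × (1 − 0.165) = 8.2164%.
1 + r = 1.082164 / 1.03500 = 1.045569
After-tax real rate = 1.045569 − 1 → 4.56%.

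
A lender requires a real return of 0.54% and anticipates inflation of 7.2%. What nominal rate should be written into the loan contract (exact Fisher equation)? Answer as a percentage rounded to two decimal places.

(1 + i) = (1 + r)(1 + π) = 1.00540 × 1.07200 = 1.0777888
i = 1.0777888 − 1, so the required nominal rate is 7.78%.

7.78%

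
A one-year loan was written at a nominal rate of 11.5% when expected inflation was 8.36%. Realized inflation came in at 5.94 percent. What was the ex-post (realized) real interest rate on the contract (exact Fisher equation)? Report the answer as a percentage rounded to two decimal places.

5.25%

Ex-post: (1 + 0.1150)/(1 + 0.0594) − 1 = 5.2483%
So the realized real rate is 5.25%.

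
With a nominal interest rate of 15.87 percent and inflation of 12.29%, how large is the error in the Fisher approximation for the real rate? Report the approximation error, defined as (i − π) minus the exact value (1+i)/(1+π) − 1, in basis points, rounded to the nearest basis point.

Approximate: r ≈ 15.870% − 12.290% = 3.5800%
Exact: (1 + 0.1587)/(1 + 0.1229) − 1 = 3.1882%
Error = 3.5800% − 3.1882% = 0.3918% → 39 basis points.

39 basis points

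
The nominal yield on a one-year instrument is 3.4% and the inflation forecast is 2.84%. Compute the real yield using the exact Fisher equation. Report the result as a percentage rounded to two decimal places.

1 + r = 1.03400 / 1.02840 = 1.005445
r = 1.005445 − 1 = 0.5445%, i.e. 0.54%.

0.54%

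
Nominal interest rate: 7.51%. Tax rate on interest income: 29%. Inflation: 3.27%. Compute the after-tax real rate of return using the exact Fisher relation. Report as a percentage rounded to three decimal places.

After-tax nominal return = 7.51% × (1 − 0.29) = 5.3321%.
1 + r = 1.053321 / 1.03270 = 1.019968
After-tax real rate = 1.019968 − 1 → 1.997%.

1.997%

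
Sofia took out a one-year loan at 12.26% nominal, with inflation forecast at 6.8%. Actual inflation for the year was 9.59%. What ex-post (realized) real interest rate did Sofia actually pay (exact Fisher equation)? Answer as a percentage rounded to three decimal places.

Ex-post: (1 + 0.1226)/(1 + 0.0959) − 1 = 2.4364%
So the realized real rate is 2.436%.

2.436%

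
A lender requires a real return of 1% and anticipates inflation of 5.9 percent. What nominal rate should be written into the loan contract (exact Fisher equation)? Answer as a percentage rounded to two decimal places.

6.96%

(1 + i) = (1 + r)(1 + π) = 1.01000 × 1.05900 = 1.06959
i = 1.06959 − 1, so the required nominal rate is 6.96%.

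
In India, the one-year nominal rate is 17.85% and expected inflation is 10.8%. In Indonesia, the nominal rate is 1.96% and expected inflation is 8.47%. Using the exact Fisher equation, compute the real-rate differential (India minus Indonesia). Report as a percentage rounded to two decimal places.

12.36%

India: (1 + 0.1785)/(1 + 0.1080) − 1 = 6.3628%
Indonesia: (1 + 0.0196)/(1 + 0.0847) − 1 = -6.0017%
Differential = 6.3628% − (-6.0017%) = 12.3645% → 12.36%.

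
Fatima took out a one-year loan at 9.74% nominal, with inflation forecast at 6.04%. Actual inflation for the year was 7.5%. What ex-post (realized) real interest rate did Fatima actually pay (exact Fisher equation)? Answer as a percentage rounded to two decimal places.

Ex-post: (1 + 0.0974)/(1 + 0.0750) − 1 = 2.0837%
So the realized real rate is 2.08%.

2.08%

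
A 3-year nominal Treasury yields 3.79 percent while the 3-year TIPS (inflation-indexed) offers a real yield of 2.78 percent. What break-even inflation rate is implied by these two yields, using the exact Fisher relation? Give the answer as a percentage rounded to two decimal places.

0.98%

(1 + π) = (1 + i)/(1 + r) = 1.03790 / 1.02780 = 1.009827
Break-even inflation = 1.009827 − 1 → 0.98%.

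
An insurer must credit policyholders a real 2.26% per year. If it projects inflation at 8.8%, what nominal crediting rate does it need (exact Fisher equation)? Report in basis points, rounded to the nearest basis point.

1126 basis points

(1 + i) = (1 + r)(1 + π) = 1.02260 × 1.08800 = 1.1125888
i = 1.1125888 − 1, so the required nominal rate is 1126 basis points.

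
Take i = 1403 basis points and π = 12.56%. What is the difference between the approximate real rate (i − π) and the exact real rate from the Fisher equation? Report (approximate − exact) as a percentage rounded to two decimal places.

0.16%

Approximate: r ≈ 14.030% − 12.560% = 1.4700%
Exact: (1 + 0.1403)/(1 + 0.1256) − 1 = 1.3060%
Error = 1.4700% − 1.3060% = 0.1640% → 0.16%.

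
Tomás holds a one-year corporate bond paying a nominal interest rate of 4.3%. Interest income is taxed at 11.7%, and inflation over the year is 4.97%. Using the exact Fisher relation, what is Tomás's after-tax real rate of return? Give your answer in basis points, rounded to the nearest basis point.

-112 basis points

After-tax nominal return = 4.3% × (1 − 0.117) = 3.7969%.
1 + r = 1.037969 / 1.04970 = 0.988824
After-tax real rate = 0.988824 − 1 → -112 basis points.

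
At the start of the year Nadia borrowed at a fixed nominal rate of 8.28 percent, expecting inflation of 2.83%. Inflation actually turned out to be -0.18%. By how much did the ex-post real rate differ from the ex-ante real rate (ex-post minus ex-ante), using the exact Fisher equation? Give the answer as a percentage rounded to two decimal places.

Ex-ante: (1 + 0.0828)/(1 + 0.0283) − 1 = 5.3000%
Ex-post: (1 + 0.0828)/(1 − 0.0018) − 1 = 8.4753%
Difference (ex-post − ex-ante) = 3.1752% → 3.18%.

3.18%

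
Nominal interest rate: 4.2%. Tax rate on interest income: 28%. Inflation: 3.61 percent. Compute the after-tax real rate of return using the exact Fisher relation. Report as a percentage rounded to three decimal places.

-0.566%

After-tax nominal return = 4.2% × (1 − 0.28) = 3.0240%.
1 + r = 1.03024 / 1.03610 = 0.994344
After-tax real rate = 0.994344 − 1 → -0.566%.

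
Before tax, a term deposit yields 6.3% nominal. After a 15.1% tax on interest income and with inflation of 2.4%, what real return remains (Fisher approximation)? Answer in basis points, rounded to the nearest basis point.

295 basis points

After-tax nominal return = 6.3% × (1 − 0.151) = 5.3487%.
r ≈ 5.3487% − 2.4% → 295 basis points.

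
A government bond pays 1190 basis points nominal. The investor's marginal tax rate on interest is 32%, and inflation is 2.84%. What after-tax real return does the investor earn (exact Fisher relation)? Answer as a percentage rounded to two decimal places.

5.11%

After-tax nominal return = 11.9% × (1 − 0.32) = 8.0920%.
1 + r = 1.08092 / 1.02840 = 1.051070
After-tax real rate = 1.051070 − 1 → 5.11%.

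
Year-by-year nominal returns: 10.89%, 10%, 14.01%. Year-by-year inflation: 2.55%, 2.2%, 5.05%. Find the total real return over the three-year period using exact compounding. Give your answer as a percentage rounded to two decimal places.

Compound the nominal returns: 1.1089 × 1.1000 × 1.1401 = 1.390683.
Compound inflation: 1.0255 × 1.0220 × 1.0505 = 1.100988.
Deflate: 1.390683 / 1.100988 = 1.263122.
Total real return = 1.263122 − 1 → 26.31%.

26.31%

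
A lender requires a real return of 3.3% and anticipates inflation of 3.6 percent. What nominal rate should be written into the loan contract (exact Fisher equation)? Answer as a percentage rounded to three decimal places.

(1 + i) = (1 + r)(1 + π) = 1.03300 × 1.03600 = 1.070188
i = 1.070188 − 1, so the required nominal rate is 7.019%.

7.019%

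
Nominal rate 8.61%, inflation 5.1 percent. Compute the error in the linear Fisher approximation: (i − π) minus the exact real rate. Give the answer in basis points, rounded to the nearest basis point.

Approximate: r ≈ 8.610% − 5.100% = 3.5100%
Exact: (1 + 0.0861)/(1 + 0.0510) − 1 = 3.3397%
Error = 3.5100% − 3.3397% = 0.1703% → 17 basis points.

17 basis points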